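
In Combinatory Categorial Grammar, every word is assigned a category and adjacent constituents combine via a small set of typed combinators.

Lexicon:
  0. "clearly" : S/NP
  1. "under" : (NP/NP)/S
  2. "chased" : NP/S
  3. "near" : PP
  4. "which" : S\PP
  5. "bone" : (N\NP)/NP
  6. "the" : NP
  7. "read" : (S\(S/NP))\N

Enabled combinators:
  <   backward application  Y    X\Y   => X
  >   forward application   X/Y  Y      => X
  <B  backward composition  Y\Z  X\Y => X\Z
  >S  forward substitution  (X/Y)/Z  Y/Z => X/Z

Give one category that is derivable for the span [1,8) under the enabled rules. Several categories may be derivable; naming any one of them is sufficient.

S\(S/NP)

[0,8] S   <
  [0,1] "clearly" : S/NP
  [1,8] S\(S/NP)   <
    [1,7] N   <
      [1,5] NP   >
        [1,3] NP/S   >S
          [1,2] "under" : (NP/NP)/S
          [2,3] "chased" : NP/S
        [3,5] S   <
          [3,4] "near" : PP
          [4,5] "which" : S\PP
      [5,7] N\NP   >
        [5,6] "bone" : (N\NP)/NP
        [6,7] "the" : NP
    [7,8] "read" : (S\(S/NP))\N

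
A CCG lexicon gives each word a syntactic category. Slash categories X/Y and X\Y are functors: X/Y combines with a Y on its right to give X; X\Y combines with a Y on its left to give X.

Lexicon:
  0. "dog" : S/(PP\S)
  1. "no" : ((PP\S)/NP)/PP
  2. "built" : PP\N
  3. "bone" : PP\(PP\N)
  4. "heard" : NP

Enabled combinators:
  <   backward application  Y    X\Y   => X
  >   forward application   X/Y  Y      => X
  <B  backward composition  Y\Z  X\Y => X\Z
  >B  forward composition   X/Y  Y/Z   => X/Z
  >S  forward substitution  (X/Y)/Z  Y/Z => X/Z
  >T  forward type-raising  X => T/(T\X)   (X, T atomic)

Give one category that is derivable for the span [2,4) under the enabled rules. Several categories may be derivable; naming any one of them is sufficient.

PP

[0,5] S   >
  [0,4] S/NP   >B
    [0,1] "dog" : S/(PP\S)
    [1,4] (PP\S)/NP   >
      [1,2] "no" : ((PP\S)/NP)/PP
      [2,4] PP   <
        [2,3] "built" : PP\N
        [3,4] "bone" : PP\(PP\N)
  [4,5] "heard" : NP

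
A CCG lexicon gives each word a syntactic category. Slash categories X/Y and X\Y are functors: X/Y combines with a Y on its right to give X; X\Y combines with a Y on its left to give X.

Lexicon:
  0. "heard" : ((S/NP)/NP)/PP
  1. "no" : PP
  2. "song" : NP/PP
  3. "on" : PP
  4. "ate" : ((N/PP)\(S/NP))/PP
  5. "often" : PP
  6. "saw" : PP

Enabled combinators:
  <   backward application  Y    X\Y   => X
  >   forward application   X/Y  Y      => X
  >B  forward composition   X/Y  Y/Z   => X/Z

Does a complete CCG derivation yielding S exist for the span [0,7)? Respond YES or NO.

((S/NP)/NP)/PP PP NP/PP PP ((N/PP)\(S/NP))/PP PP PP
CKY chart[0,7] = {N}; S ∉ chart

NO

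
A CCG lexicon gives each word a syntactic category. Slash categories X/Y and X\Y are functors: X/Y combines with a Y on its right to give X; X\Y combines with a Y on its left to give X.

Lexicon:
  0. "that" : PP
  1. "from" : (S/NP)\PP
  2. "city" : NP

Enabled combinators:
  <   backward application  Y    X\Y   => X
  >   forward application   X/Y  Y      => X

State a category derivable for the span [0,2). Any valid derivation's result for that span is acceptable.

S/NP

[0,3] S   >
  [0,2] S/NP   <
    [0,1] "that" : PP
    [1,2] "from" : (S/NP)\PP
  [2,3] "city" : NP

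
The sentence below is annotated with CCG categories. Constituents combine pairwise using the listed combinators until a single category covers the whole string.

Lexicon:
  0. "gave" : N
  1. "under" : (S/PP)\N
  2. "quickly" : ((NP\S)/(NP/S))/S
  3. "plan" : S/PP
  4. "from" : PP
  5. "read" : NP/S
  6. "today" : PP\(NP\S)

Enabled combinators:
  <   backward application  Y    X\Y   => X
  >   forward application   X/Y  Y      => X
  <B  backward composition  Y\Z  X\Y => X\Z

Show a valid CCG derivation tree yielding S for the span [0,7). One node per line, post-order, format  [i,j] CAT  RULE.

[0,1] N  lex  "gave"
[1,2] (S/PP)\N  lex  "under"
[0,2] S/PP  <  k=1
[2,3] ((NP\S)/(NP/S))/S  lex  "quickly"
[3,4] S/PP  lex  "plan"
[4,5] PP  lex  "from"
[3,5] S  >  k=4
[2,5] (NP\S)/(NP/S)  >  k=3
[5,6] NP/S  lex  "read"
[2,6] NP\S  >  k=5
[6,7] PP\(NP\S)  lex  "today"
[2,7] PP  <  k=6
[0,7] S  >  k=2

[0,7] S   >
  [0,2] S/PP   <
    [0,1] "gave" : N
    [1,2] "under" : (S/PP)\N
  [2,7] PP   <
    [2,6] NP\S   >
      [2,5] (NP\S)/(NP/S)   >
        [2,3] "quickly" : ((NP\S)/(NP/S))/S
        [3,5] S   >
          [3,4] "plan" : S/PP
          [4,5] "from" : PP
      [5,6] "read" : NP/S
    [6,7] "today" : PP\(NP\S)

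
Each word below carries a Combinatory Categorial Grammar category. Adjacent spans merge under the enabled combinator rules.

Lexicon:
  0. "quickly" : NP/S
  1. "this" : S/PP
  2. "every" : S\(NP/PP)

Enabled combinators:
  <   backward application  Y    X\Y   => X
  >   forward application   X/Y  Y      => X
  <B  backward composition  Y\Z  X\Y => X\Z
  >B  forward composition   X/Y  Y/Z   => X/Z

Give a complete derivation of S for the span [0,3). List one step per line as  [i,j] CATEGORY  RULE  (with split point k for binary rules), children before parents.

[0,1] NP/S  lex  "quickly"
[1,2] S/PP  lex  "this"
[0,2] NP/PP  >B  k=1
[2,3] S\(NP/PP)  lex  "every"
[0,3] S  <  k=2

[0,3] S   <
  [0,2] NP/PP   >B
    [0,1] "quickly" : NP/S
    [1,2] "this" : S/PP
  [2,3] "every" : S\(NP/PP)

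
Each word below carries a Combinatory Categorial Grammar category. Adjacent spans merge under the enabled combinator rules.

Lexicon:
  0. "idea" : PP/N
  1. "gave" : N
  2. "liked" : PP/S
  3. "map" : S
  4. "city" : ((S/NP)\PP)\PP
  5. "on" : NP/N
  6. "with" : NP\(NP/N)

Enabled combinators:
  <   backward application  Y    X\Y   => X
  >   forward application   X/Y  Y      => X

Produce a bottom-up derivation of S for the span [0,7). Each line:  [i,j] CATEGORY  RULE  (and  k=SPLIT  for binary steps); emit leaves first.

[0,7] S   >
  [0,5] S/NP   <
    [0,2] PP   >
      [0,1] "idea" : PP/N
      [1,2] "gave" : N
    [2,5] (S/NP)\PP   <
      [2,4] PP   >
        [2,3] "liked" : PP/S
        [3,4] "map" : S
      [4,5] "city" : ((S/NP)\PP)\PP
  [5,7] NP   <
    [5,6] "on" : NP/N
    [6,7] "with" : NP\(NP/N)

[0,1] PP/N  lex  "idea"
[1,2] N  lex  "gave"
[0,2] PP  >  k=1
[2,3] PP/S  lex  "liked"
[3,4] S  lex  "map"
[2,4] PP  >  k=3
[4,5] ((S/NP)\PP)\PP  lex  "city"
[2,5] (S/NP)\PP  <  k=4
[0,5] S/NP  <  k=2
[5,6] NP/N  lex  "on"
[6,7] NP\(NP/N)  lex  "with"
[5,7] NP  <  k=6
[0,7] S  >  k=5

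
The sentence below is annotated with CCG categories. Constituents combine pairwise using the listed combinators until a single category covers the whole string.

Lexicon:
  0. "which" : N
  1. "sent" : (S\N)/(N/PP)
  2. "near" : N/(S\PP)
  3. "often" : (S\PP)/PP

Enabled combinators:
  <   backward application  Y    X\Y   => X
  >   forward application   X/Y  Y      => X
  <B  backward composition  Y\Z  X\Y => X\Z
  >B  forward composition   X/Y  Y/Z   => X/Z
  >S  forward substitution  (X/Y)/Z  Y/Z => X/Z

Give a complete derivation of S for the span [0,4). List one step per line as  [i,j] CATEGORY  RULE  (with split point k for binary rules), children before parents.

[0,1] N  lex  "which"
[1,2] (S\N)/(N/PP)  lex  "sent"
[2,3] N/(S\PP)  lex  "near"
[3,4] (S\PP)/PP  lex  "often"
[2,4] N/PP  >B  k=3
[1,4] S\N  >  k=2
[0,4] S  <  k=1

[0,4] S   <
  [0,1] "which" : N
  [1,4] S\N   >
    [1,2] "sent" : (S\N)/(N/PP)
    [2,4] N/PP   >B
      [2,3] "near" : N/(S\PP)
      [3,4] "often" : (S\PP)/PP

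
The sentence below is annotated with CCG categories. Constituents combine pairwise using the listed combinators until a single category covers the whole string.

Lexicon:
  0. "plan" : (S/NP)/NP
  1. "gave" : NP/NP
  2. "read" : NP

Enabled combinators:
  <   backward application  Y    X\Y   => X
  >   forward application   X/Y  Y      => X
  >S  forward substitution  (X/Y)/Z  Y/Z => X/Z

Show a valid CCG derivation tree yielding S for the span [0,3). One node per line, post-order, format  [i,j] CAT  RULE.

[0,3] S   >
  [0,2] S/NP   >S
    [0,1] "plan" : (S/NP)/NP
    [1,2] "gave" : NP/NP
  [2,3] "read" : NP

[0,1] (S/NP)/NP  lex  "plan"
[1,2] NP/NP  lex  "gave"
[0,2] S/NP  >S  k=1
[2,3] NP  lex  "read"
[0,3] S  >  k=2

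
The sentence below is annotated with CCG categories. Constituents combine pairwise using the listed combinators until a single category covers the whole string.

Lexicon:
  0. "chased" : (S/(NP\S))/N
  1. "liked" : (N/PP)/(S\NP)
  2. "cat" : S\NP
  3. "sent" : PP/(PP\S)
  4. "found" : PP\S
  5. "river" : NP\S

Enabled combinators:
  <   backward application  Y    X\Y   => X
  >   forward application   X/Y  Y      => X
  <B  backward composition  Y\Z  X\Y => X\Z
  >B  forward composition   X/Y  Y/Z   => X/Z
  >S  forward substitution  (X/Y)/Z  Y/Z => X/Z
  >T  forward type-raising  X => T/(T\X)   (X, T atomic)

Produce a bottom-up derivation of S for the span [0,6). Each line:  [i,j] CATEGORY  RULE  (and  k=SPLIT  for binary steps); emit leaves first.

[0,1] (S/(NP\S))/N  lex  "chased"
[1,2] (N/PP)/(S\NP)  lex  "liked"
[2,3] S\NP  lex  "cat"
[1,3] N/PP  >  k=2
[3,4] PP/(PP\S)  lex  "sent"
[4,5] PP\S  lex  "found"
[3,5] PP  >  k=4
[1,5] N  >  k=3
[0,5] S/(NP\S)  >  k=1
[5,6] NP\S  lex  "river"
[0,6] S  >  k=5

[0,6] S   >
  [0,5] S/(NP\S)   >
    [0,1] "chased" : (S/(NP\S))/N
    [1,5] N   >
      [1,3] N/PP   >
        [1,2] "liked" : (N/PP)/(S\NP)
        [2,3] "cat" : S\NP
      [3,5] PP   >
        [3,4] "sent" : PP/(PP\S)
        [4,5] "found" : PP\S
  [5,6] "river" : NP\S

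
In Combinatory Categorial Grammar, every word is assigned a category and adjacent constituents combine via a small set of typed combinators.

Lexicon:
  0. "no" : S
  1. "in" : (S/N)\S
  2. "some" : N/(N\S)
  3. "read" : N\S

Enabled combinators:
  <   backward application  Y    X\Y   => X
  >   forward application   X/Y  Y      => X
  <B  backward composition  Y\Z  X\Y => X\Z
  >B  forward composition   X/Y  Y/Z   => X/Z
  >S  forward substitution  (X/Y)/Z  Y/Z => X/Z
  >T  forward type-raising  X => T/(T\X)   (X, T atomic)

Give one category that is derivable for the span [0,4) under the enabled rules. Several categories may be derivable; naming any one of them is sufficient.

[0,4] S   >
  [0,2] S/N   <
    [0,1] "no" : S
    [1,2] "in" : (S/N)\S
  [2,4] N   >
    [2,3] "some" : N/(N\S)
    [3,4] "read" : N\S

S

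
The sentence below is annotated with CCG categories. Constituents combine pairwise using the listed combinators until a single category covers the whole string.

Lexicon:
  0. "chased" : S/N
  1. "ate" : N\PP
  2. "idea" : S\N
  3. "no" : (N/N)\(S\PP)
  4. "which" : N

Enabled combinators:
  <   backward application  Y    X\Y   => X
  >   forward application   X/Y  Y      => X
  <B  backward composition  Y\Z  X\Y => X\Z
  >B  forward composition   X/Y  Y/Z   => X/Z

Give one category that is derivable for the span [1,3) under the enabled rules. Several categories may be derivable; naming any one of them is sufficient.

[0,5] S   >
  [0,4] S/N   >B
    [0,1] "chased" : S/N
    [1,4] N/N   <
      [1,3] S\PP   <B
        [1,2] "ate" : N\PP
        [2,3] "idea" : S\N
      [3,4] "no" : (N/N)\(S\PP)
  [4,5] "which" : N

S\PP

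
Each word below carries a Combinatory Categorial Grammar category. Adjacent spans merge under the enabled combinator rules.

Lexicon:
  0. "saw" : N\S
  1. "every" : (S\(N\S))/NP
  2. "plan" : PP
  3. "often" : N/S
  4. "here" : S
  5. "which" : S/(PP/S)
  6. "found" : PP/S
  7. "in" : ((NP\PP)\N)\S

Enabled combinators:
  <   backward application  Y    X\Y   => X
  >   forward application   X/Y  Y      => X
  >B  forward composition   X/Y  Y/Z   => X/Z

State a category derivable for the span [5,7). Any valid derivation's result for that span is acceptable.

[0,8] S   <
  [0,1] "saw" : N\S
  [1,8] S\(N\S)   >
    [1,2] "every" : (S\(N\S))/NP
    [2,8] NP   <
      [2,3] "plan" : PP
      [3,8] NP\PP   <
        [3,5] N   >
          [3,4] "often" : N/S
          [4,5] "here" : S
        [5,8] (NP\PP)\N   <
          [5,7] S   >
            [5,6] "which" : S/(PP/S)
            [6,7] "found" : PP/S
          [7,8] "in" : ((NP\PP)\N)\S

S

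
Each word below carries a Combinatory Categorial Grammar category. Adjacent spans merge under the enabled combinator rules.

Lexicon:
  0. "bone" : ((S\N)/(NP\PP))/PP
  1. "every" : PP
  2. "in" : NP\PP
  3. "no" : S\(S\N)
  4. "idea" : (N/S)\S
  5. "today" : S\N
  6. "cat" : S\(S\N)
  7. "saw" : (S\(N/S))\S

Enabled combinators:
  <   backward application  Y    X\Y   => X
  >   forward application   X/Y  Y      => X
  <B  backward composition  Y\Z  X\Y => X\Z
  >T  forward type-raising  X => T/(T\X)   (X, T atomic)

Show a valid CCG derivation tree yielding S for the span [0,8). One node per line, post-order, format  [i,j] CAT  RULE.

[0,8] S   <
  [0,5] N/S   <
    [0,4] S   <
      [0,3] S\N   >
        [0,2] (S\N)/(NP\PP)   >
          [0,1] "bone" : ((S\N)/(NP\PP))/PP
          [1,2] "every" : PP
        [2,3] "in" : NP\PP
      [3,4] "no" : S\(S\N)
    [4,5] "idea" : (N/S)\S
  [5,8] S\(N/S)   <
    [5,7] S   <
      [5,6] "today" : S\N
      [6,7] "cat" : S\(S\N)
    [7,8] "saw" : (S\(N/S))\S

[0,1] ((S\N)/(NP\PP))/PP  lex  "bone"
[1,2] PP  lex  "every"
[0,2] (S\N)/(NP\PP)  >  k=1
[2,3] NP\PP  lex  "in"
[0,3] S\N  >  k=2
[3,4] S\(S\N)  lex  "no"
[0,4] S  <  k=3
[4,5] (N/S)\S  lex  "idea"
[0,5] N/S  <  k=4
[5,6] S\N  lex  "today"
[6,7] S\(S\N)  lex  "cat"
[5,7] S  <  k=6
[7,8] (S\(N/S))\S  lex  "saw"
[5,8] S\(N/S)  <  k=7
[0,8] S  <  k=5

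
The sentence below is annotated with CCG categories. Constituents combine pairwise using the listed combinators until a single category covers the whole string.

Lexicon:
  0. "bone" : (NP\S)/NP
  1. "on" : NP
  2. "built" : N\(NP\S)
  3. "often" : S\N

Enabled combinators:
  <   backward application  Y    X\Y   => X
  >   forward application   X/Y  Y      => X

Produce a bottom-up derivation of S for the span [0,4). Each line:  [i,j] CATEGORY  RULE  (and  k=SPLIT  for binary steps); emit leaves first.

[0,4] S   <
  [0,3] N   <
    [0,2] NP\S   >
      [0,1] "bone" : (NP\S)/NP
      [1,2] "on" : NP
    [2,3] "built" : N\(NP\S)
  [3,4] "often" : S\N

[0,1] (NP\S)/NP  lex  "bone"
[1,2] NP  lex  "on"
[0,2] NP\S  >  k=1
[2,3] N\(NP\S)  lex  "built"
[0,3] N  <  k=2
[3,4] S\N  lex  "often"
[0,4] S  <  k=3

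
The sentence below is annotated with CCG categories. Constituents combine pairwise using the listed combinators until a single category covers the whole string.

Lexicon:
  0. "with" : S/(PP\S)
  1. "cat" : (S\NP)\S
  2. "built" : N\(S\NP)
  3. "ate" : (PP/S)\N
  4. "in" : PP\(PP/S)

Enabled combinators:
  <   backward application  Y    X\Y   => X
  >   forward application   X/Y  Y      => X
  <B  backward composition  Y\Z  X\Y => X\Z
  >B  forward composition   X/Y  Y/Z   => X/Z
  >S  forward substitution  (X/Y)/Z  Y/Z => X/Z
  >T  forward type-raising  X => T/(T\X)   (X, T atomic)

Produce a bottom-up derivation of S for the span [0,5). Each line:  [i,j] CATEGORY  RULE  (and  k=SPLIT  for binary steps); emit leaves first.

[0,1] S/(PP\S)  lex  "with"
[1,2] (S\NP)\S  lex  "cat"
[2,3] N\(S\NP)  lex  "built"
[1,3] N\S  <B  k=2
[3,4] (PP/S)\N  lex  "ate"
[4,5] PP\(PP/S)  lex  "in"
[3,5] PP\N  <B  k=4
[1,5] PP\S  <B  k=3
[0,5] S  >  k=1

[0,5] S   >
  [0,1] "with" : S/(PP\S)
  [1,5] PP\S   <B
    [1,3] N\S   <B
      [1,2] "cat" : (S\NP)\S
      [2,3] "built" : N\(S\NP)
    [3,5] PP\N   <B
      [3,4] "ate" : (PP/S)\N
      [4,5] "in" : PP\(PP/S)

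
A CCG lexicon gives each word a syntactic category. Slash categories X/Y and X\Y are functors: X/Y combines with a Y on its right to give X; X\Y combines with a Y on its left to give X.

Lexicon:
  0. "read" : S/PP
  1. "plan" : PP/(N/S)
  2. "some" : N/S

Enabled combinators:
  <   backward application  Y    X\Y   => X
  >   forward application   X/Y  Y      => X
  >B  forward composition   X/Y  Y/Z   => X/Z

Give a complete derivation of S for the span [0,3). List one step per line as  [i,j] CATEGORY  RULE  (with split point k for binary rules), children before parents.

[0,3] S   >
  [0,1] "read" : S/PP
  [1,3] PP   >
    [1,2] "plan" : PP/(N/S)
    [2,3] "some" : N/S

[0,1] S/PP  lex  "read"
[1,2] PP/(N/S)  lex  "plan"
[2,3] N/S  lex  "some"
[1,3] PP  >  k=2
[0,3] S  >  k=1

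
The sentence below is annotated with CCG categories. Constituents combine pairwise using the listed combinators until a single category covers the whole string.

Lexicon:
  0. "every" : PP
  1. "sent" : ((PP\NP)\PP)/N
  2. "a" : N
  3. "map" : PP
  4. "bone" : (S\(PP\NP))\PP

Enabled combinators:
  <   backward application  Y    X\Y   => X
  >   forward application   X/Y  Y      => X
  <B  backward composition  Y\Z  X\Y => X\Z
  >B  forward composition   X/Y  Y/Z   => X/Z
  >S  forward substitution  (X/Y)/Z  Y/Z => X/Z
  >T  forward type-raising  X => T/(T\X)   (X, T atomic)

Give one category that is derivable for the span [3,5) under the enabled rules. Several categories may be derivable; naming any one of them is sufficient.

S\(PP\NP)

[0,5] S   <
  [0,1] "every" : PP
  [1,5] S\PP   <B
    [1,3] (PP\NP)\PP   >
      [1,2] "sent" : ((PP\NP)\PP)/N
      [2,3] "a" : N
    [3,5] S\(PP\NP)   <
      [3,4] "map" : PP
      [4,5] "bone" : (S\(PP\NP))\PP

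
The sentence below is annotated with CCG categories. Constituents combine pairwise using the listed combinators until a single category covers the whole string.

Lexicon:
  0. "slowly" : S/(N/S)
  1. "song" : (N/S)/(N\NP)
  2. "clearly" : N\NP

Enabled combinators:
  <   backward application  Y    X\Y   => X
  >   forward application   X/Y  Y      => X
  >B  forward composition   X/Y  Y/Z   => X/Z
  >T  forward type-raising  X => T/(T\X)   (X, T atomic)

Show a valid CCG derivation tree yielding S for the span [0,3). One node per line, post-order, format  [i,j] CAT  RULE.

[0,1] S/(N/S)  lex  "slowly"
[1,2] (N/S)/(N\NP)  lex  "song"
[2,3] N\NP  lex  "clearly"
[1,3] N/S  >  k=2
[0,3] S  >  k=1

[0,3] S   >
  [0,1] "slowly" : S/(N/S)
  [1,3] N/S   >
    [1,2] "song" : (N/S)/(N\NP)
    [2,3] "clearly" : N\NP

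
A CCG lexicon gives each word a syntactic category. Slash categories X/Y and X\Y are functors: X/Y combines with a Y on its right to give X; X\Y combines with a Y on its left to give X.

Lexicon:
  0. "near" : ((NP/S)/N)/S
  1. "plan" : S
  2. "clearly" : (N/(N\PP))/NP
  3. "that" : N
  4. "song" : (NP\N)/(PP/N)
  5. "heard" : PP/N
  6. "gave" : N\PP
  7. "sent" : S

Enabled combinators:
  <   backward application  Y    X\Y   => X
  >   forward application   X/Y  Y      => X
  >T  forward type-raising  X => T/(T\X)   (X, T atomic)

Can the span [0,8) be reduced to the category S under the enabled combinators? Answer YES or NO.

((NP/S)/N)/S S (N/(N\PP))/NP N (NP\N)/(PP/N) PP/N N\PP S
CKY chart[0,8] = {N/(N\NP), NP, NP/(NP\NP), PP/(PP\NP), S/(S\NP)}; S ∉ chart

NO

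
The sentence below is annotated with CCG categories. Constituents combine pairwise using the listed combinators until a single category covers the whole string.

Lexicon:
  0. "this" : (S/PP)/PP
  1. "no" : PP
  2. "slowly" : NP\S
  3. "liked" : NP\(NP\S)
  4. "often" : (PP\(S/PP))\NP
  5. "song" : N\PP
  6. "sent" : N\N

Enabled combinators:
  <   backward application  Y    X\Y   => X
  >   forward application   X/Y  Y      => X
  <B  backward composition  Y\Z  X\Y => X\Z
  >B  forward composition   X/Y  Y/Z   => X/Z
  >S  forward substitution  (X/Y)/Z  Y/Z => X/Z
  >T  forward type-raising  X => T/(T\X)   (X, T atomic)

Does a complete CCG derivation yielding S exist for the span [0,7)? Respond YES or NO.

(S/PP)/PP PP NP\S NP\(NP\S) (PP\(S/PP))\NP N\PP N\N
CKY chart[0,7] = {N, N/(N\N), NP/(NP\N), PP/(PP\N), S/(S\N)}; S ∉ chart

NO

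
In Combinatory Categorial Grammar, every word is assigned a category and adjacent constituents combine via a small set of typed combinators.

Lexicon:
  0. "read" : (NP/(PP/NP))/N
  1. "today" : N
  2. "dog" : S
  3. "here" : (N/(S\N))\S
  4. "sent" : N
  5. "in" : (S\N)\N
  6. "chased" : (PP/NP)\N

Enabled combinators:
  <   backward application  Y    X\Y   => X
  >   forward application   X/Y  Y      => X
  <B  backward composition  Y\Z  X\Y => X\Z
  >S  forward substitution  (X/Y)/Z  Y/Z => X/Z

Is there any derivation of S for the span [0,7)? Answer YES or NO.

(NP/(PP/NP))/N N S (N/(S\N))\S N (S\N)\N (PP/NP)\N
CKY chart[0,7] = {NP}; S ∉ chart

NO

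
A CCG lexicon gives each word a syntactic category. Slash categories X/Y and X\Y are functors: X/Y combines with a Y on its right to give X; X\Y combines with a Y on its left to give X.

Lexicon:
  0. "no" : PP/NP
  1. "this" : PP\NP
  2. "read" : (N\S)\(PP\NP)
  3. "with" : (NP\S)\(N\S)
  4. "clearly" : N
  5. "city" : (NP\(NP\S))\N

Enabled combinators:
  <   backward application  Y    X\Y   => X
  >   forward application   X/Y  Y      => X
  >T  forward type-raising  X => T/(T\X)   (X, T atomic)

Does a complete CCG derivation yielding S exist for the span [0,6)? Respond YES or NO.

PP/NP PP\NP (N\S)\(PP\NP) (NP\S)\(N\S) N (NP\(NP\S))\N
CKY chart[0,6] = {N/(N\PP), NP/(NP\PP), PP, PP/(PP\PP), S/(S\PP)}; S ∉ chart

NO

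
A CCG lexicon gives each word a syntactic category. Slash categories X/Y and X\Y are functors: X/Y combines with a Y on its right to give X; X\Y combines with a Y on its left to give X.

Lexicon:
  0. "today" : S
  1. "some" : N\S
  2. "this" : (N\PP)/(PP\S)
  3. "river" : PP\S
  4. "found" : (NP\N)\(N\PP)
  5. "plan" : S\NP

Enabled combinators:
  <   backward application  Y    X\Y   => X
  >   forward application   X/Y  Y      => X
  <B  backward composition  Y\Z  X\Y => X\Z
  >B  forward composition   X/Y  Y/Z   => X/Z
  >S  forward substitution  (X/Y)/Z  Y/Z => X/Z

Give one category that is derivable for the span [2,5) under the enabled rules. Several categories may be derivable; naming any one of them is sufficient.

[0,6] S   <
  [0,5] NP   <
    [0,2] N   <
      [0,1] "today" : S
      [1,2] "some" : N\S
    [2,5] NP\N   <
      [2,4] N\PP   >
        [2,3] "this" : (N\PP)/(PP\S)
        [3,4] "river" : PP\S
      [4,5] "found" : (NP\N)\(N\PP)
  [5,6] "plan" : S\NP

NP\N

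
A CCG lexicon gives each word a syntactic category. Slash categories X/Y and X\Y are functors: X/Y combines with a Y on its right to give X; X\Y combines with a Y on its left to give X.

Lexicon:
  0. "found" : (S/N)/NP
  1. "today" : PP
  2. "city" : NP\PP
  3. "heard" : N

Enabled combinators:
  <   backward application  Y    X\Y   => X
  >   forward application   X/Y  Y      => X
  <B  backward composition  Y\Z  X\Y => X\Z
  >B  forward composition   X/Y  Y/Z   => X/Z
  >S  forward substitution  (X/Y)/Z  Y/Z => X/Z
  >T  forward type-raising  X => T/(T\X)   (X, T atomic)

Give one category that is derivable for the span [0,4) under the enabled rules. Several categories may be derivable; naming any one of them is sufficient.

[0,4] S   >
  [0,3] S/N   >
    [0,1] "found" : (S/N)/NP
    [1,3] NP   >
      [1,2] NP/(NP\PP)   >T
        [1,2] "today" : PP
      [2,3] "city" : NP\PP
  [3,4] "heard" : N

S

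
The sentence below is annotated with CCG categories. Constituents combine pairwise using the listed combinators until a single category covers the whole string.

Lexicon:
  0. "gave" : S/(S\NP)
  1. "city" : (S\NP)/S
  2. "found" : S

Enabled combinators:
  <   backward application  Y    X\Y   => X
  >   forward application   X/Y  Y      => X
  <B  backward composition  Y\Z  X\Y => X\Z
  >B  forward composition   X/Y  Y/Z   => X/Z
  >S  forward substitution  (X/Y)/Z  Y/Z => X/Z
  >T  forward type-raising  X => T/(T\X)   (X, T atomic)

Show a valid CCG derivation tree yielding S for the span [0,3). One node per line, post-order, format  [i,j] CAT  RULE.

[0,1] S/(S\NP)  lex  "gave"
[1,2] (S\NP)/S  lex  "city"
[2,3] S  lex  "found"
[1,3] S\NP  >  k=2
[0,3] S  >  k=1

[0,3] S   >
  [0,1] "gave" : S/(S\NP)
  [1,3] S\NP   >
    [1,2] "city" : (S\NP)/S
    [2,3] "found" : S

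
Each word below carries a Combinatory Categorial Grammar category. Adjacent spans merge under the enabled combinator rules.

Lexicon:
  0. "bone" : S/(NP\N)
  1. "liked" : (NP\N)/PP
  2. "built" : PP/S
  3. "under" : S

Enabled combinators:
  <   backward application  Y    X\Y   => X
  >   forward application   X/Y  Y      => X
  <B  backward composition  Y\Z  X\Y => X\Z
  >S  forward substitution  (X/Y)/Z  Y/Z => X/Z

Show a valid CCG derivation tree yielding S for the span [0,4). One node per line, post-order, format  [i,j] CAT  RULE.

[0,4] S   >
  [0,1] "bone" : S/(NP\N)
  [1,4] NP\N   >
    [1,2] "liked" : (NP\N)/PP
    [2,4] PP   >
      [2,3] "built" : PP/S
      [3,4] "under" : S

[0,1] S/(NP\N)  lex  "bone"
[1,2] (NP\N)/PP  lex  "liked"
[2,3] PP/S  lex  "built"
[3,4] S  lex  "under"
[2,4] PP  >  k=3
[1,4] NP\N  >  k=2
[0,4] S  >  k=1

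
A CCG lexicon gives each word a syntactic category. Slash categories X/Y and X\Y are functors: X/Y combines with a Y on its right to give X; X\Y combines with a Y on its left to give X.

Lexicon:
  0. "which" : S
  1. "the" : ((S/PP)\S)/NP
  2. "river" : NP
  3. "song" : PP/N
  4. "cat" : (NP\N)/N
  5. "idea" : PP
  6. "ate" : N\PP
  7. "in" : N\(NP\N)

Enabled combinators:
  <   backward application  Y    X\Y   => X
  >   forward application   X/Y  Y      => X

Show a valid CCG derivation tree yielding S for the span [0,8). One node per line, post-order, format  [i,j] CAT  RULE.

[0,8] S   >
  [0,3] S/PP   <
    [0,1] "which" : S
    [1,3] (S/PP)\S   >
      [1,2] "the" : ((S/PP)\S)/NP
      [2,3] "river" : NP
  [3,8] PP   >
    [3,4] "song" : PP/N
    [4,8] N   <
      [4,7] NP\N   >
        [4,5] "cat" : (NP\N)/N
        [5,7] N   <
          [5,6] "idea" : PP
          [6,7] "ate" : N\PP
      [7,8] "in" : N\(NP\N)

[0,1] S  lex  "which"
[1,2] ((S/PP)\S)/NP  lex  "the"
[2,3] NP  lex  "river"
[1,3] (S/PP)\S  >  k=2
[0,3] S/PP  <  k=1
[3,4] PP/N  lex  "song"
[4,5] (NP\N)/N  lex  "cat"
[5,6] PP  lex  "idea"
[6,7] N\PP  lex  "ate"
[5,7] N  <  k=6
[4,7] NP\N  >  k=5
[7,8] N\(NP\N)  lex  "in"
[4,8] N  <  k=7
[3,8] PP  >  k=4
[0,8] S  >  k=3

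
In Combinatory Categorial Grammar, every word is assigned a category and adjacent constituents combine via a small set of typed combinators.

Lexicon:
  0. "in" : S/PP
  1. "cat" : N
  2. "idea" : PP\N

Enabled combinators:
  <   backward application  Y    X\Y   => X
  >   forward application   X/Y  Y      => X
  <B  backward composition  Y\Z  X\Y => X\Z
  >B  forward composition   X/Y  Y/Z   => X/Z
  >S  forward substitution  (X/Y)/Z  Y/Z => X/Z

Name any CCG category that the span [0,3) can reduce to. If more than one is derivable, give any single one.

S

[0,3] S   >
  [0,1] "in" : S/PP
  [1,3] PP   <
    [1,2] "cat" : N
    [2,3] "idea" : PP\N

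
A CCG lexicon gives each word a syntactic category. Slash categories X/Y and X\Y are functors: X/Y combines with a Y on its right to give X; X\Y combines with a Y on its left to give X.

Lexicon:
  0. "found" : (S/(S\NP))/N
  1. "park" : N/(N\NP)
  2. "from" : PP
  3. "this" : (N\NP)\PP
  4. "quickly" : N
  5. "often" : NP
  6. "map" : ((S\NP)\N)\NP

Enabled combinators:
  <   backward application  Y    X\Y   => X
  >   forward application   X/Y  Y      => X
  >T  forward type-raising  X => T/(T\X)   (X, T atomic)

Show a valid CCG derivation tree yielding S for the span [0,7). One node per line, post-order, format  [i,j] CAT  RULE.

[0,7] S   >
  [0,4] S/(S\NP)   >
    [0,1] "found" : (S/(S\NP))/N
    [1,4] N   >
      [1,2] "park" : N/(N\NP)
      [2,4] N\NP   <
        [2,3] "from" : PP
        [3,4] "this" : (N\NP)\PP
  [4,7] S\NP   <
    [4,5] "quickly" : N
    [5,7] (S\NP)\N   <
      [5,6] "often" : NP
      [6,7] "map" : ((S\NP)\N)\NP

[0,1] (S/(S\NP))/N  lex  "found"
[1,2] N/(N\NP)  lex  "park"
[2,3] PP  lex  "from"
[3,4] (N\NP)\PP  lex  "this"
[2,4] N\NP  <  k=3
[1,4] N  >  k=2
[0,4] S/(S\NP)  >  k=1
[4,5] N  lex  "quickly"
[5,6] NP  lex  "often"
[6,7] ((S\NP)\N)\NP  lex  "map"
[5,7] (S\NP)\N  <  k=6
[4,7] S\NP  <  k=5
[0,7] S  >  k=4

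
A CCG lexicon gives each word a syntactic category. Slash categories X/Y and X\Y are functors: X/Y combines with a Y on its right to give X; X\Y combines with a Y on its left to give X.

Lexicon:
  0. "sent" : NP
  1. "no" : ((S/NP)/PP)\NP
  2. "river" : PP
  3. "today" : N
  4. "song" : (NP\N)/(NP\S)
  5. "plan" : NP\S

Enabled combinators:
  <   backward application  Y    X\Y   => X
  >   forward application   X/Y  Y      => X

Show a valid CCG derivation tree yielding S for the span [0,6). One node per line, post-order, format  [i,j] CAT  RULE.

[0,1] NP  lex  "sent"
[1,2] ((S/NP)/PP)\NP  lex  "no"
[0,2] (S/NP)/PP  <  k=1
[2,3] PP  lex  "river"
[0,3] S/NP  >  k=2
[3,4] N  lex  "today"
[4,5] (NP\N)/(NP\S)  lex  "song"
[5,6] NP\S  lex  "plan"
[4,6] NP\N  >  k=5
[3,6] NP  <  k=4
[0,6] S  >  k=3

[0,6] S   >
  [0,3] S/NP   >
    [0,2] (S/NP)/PP   <
      [0,1] "sent" : NP
      [1,2] "no" : ((S/NP)/PP)\NP
    [2,3] "river" : PP
  [3,6] NP   <
    [3,4] "today" : N
    [4,6] NP\N   >
      [4,5] "song" : (NP\N)/(NP\S)
      [5,6] "plan" : NP\S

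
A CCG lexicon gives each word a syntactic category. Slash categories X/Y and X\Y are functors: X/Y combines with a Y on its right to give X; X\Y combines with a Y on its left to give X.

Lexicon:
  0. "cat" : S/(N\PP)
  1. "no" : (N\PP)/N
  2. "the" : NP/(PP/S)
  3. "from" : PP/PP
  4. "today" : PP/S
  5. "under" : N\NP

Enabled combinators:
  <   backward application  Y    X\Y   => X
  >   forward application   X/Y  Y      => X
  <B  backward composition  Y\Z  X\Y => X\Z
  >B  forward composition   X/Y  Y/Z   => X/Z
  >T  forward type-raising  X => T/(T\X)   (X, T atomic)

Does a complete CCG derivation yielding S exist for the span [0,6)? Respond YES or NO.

[0,6] S   >
  [0,2] S/N   >B
    [0,1] "cat" : S/(N\PP)
    [1,2] "no" : (N\PP)/N
  [2,6] N   <
    [2,5] NP   >
      [2,3] "the" : NP/(PP/S)
      [3,5] PP/S   >B
        [3,4] "from" : PP/PP
        [4,5] "today" : PP/S
    [5,6] "under" : N\NP

YES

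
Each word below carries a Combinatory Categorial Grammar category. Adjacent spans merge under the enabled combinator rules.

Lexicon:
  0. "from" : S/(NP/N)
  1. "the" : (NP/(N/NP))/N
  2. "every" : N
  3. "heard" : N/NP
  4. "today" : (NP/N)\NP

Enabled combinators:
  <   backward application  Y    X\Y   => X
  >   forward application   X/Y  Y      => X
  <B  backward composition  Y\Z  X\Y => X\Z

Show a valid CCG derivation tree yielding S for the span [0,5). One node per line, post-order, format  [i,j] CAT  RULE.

[0,5] S   >
  [0,1] "from" : S/(NP/N)
  [1,5] NP/N   <
    [1,4] NP   >
      [1,3] NP/(N/NP)   >
        [1,2] "the" : (NP/(N/NP))/N
        [2,3] "every" : N
      [3,4] "heard" : N/NP
    [4,5] "today" : (NP/N)\NP

[0,1] S/(NP/N)  lex  "from"
[1,2] (NP/(N/NP))/N  lex  "the"
[2,3] N  lex  "every"
[1,3] NP/(N/NP)  >  k=2
[3,4] N/NP  lex  "heard"
[1,4] NP  >  k=3
[4,5] (NP/N)\NP  lex  "today"
[1,5] NP/N  <  k=4
[0,5] S  >  k=1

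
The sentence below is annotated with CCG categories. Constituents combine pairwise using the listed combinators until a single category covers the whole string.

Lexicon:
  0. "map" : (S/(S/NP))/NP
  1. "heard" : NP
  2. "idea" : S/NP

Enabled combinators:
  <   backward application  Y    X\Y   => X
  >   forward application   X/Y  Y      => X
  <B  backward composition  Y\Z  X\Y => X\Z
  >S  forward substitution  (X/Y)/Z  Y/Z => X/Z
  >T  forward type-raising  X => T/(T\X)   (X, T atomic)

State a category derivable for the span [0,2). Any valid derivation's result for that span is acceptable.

S/(S/NP)

[0,3] S   >
  [0,2] S/(S/NP)   >
    [0,1] "map" : (S/(S/NP))/NP
    [1,2] "heard" : NP
  [2,3] "idea" : S/NP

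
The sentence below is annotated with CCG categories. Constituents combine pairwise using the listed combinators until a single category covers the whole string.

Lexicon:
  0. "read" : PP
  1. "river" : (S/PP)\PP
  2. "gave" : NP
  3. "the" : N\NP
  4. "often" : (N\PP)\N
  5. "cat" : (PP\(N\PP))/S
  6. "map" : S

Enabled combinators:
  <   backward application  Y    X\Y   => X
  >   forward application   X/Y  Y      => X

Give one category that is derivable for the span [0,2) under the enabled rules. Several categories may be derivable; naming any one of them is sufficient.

[0,7] S   >
  [0,2] S/PP   <
    [0,1] "read" : PP
    [1,2] "river" : (S/PP)\PP
  [2,7] PP   <
    [2,5] N\PP   <
      [2,4] N   <
        [2,3] "gave" : NP
        [3,4] "the" : N\NP
      [4,5] "often" : (N\PP)\N
    [5,7] PP\(N\PP)   >
      [5,6] "cat" : (PP\(N\PP))/S
      [6,7] "map" : S

S/PP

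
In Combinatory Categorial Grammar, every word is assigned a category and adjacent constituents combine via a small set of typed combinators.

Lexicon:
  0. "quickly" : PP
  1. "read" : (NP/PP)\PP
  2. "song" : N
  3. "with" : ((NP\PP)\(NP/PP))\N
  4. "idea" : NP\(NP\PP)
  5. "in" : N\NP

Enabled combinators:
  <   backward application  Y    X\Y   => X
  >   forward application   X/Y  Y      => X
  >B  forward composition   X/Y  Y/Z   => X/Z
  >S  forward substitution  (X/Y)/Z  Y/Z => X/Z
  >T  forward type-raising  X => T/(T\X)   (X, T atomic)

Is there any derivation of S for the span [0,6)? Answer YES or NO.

PP (NP/PP)\PP N ((NP\PP)\(NP/PP))\N NP\(NP\PP) N\NP
CKY chart[0,6] = {N, N/(N\N), NP/(NP\N), PP/(PP\N), S/(S\N)}; S ∉ chart

NO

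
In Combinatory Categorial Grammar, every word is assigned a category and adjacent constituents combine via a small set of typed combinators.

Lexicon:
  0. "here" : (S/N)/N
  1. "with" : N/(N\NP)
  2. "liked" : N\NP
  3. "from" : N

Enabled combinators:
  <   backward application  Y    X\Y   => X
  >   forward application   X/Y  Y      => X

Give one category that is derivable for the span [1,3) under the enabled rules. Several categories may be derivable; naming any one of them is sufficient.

[0,4] S   >
  [0,3] S/N   >
    [0,1] "here" : (S/N)/N
    [1,3] N   >
      [1,2] "with" : N/(N\NP)
      [2,3] "liked" : N\NP
  [3,4] "from" : N

N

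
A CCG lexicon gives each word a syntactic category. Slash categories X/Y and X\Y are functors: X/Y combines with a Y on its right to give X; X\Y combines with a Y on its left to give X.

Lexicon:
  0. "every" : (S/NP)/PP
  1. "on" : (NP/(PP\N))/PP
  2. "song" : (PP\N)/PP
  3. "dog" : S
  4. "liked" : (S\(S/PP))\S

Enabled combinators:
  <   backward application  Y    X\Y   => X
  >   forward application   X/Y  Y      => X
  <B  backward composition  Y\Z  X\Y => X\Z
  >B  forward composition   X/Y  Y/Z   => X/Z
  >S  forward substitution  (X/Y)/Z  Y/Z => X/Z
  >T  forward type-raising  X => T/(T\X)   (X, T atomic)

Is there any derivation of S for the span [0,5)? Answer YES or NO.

YES

[0,5] S   <
  [0,3] S/PP   >S
    [0,1] "every" : (S/NP)/PP
    [1,3] NP/PP   >S
      [1,2] "on" : (NP/(PP\N))/PP
      [2,3] "song" : (PP\N)/PP
  [3,5] S\(S/PP)   <
    [3,4] "dog" : S
    [4,5] "liked" : (S\(S/PP))\S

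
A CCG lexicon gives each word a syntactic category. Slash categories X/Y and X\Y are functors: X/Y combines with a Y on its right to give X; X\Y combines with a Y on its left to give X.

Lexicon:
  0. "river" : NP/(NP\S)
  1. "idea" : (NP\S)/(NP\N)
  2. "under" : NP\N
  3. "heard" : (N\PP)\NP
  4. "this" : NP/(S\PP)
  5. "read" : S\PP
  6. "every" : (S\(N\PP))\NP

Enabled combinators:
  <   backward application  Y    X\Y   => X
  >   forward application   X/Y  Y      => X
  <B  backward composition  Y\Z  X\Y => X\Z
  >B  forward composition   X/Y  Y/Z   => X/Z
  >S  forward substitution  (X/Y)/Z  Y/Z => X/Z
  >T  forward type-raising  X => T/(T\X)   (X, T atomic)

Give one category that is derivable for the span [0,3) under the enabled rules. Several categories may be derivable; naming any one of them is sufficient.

[0,7] S   <
  [0,3] NP   >
    [0,1] "river" : NP/(NP\S)
    [1,3] NP\S   >
      [1,2] "idea" : (NP\S)/(NP\N)
      [2,3] "under" : NP\N
  [3,7] S\NP   <B
    [3,4] "heard" : (N\PP)\NP
    [4,7] S\(N\PP)   <
      [4,6] NP   >
        [4,5] "this" : NP/(S\PP)
        [5,6] "read" : S\PP
      [6,7] "every" : (S\(N\PP))\NP

NP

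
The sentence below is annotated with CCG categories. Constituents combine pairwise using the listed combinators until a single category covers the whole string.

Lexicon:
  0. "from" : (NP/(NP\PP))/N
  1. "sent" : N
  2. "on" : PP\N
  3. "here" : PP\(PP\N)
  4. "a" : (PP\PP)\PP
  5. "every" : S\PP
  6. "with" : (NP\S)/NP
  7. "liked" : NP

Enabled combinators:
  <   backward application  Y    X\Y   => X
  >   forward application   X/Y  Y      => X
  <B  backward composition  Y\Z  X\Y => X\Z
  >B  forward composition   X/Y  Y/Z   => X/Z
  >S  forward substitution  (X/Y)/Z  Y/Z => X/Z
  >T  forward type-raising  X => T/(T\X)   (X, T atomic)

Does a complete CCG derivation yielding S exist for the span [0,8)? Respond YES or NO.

NO

(NP/(NP\PP))/N N PP\N PP\(PP\N) (PP\PP)\PP S\PP (NP\S)/NP NP
CKY chart[0,8] = {N/(N\NP), NP, NP/(NP\NP), PP/(PP\NP), S/(S\NP)}; S ∉ chart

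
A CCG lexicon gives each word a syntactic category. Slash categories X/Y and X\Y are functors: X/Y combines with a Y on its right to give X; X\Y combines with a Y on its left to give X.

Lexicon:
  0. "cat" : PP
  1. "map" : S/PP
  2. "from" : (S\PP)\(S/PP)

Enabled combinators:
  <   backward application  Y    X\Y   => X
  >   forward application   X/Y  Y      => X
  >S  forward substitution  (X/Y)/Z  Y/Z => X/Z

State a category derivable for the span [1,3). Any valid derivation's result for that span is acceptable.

S\PP

[0,3] S   <
  [0,1] "cat" : PP
  [1,3] S\PP   <
    [1,2] "map" : S/PP
    [2,3] "from" : (S\PP)\(S/PP)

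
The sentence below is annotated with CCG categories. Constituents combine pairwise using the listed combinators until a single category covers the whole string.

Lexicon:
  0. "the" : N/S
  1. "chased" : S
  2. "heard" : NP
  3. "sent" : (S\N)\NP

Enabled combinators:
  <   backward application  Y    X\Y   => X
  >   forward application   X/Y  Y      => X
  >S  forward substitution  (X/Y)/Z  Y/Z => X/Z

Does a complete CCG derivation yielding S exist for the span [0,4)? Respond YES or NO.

[0,4] S   <
  [0,2] N   >
    [0,1] "the" : N/S
    [1,2] "chased" : S
  [2,4] S\N   <
    [2,3] "heard" : NP
    [3,4] "sent" : (S\N)\NP

YES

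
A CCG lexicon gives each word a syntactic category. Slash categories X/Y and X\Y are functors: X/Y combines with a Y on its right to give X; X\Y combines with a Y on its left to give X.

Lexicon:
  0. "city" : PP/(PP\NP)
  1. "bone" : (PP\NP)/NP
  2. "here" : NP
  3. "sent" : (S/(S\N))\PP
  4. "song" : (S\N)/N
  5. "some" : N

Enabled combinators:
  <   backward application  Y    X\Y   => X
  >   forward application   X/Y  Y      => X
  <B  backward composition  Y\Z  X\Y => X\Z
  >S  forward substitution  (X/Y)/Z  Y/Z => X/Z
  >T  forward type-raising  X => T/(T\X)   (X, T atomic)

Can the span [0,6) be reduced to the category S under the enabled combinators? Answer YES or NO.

YES

[0,6] S   >
  [0,4] S/(S\N)   <
    [0,3] PP   >
      [0,1] "city" : PP/(PP\NP)
      [1,3] PP\NP   >
        [1,2] "bone" : (PP\NP)/NP
        [2,3] "here" : NP
    [3,4] "sent" : (S/(S\N))\PP
  [4,6] S\N   >
    [4,5] "song" : (S\N)/N
    [5,6] "some" : N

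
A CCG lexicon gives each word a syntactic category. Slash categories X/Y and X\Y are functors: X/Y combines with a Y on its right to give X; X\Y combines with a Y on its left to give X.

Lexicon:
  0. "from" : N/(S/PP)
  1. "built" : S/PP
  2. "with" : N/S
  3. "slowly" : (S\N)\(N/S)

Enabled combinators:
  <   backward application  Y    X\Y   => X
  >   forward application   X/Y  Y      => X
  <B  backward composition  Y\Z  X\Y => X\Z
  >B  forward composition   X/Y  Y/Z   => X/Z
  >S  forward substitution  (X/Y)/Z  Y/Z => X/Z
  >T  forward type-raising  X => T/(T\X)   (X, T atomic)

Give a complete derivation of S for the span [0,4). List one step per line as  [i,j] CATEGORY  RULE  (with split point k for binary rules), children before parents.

[0,4] S   <
  [0,2] N   >
    [0,1] "from" : N/(S/PP)
    [1,2] "built" : S/PP
  [2,4] S\N   <
    [2,3] "with" : N/S
    [3,4] "slowly" : (S\N)\(N/S)

[0,1] N/(S/PP)  lex  "from"
[1,2] S/PP  lex  "built"
[0,2] N  >  k=1
[2,3] N/S  lex  "with"
[3,4] (S\N)\(N/S)  lex  "slowly"
[2,4] S\N  <  k=3
[0,4] S  <  k=2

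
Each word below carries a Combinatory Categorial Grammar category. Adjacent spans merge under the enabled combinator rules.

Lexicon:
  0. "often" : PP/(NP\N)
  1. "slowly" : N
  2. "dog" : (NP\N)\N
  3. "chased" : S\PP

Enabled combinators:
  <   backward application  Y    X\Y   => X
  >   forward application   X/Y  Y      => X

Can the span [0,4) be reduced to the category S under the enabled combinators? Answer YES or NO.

[0,4] S   <
  [0,3] PP   >
    [0,1] "often" : PP/(NP\N)
    [1,3] NP\N   <
      [1,2] "slowly" : N
      [2,3] "dog" : (NP\N)\N
  [3,4] "chased" : S\PP

YES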